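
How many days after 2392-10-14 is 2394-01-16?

459

Day-of-year of October 14, 2392: 288.
Day-of-year of January 16, 2394: 16.
2392 has 366 days, so 366 − 288 = 78 days remain in 2392.
Full years: 2393: 365. Sum = 365.
Total: 78 + 365 + 16 = 459 days.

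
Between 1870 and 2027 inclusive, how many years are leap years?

Years divisible by 4: 1872, 1876, …, 2024 — 39 in all.
Of these, 1900 is divisible by 100 but not 400, so not leap.
2000 is divisible by 400, so still leap.
Leap years: 39 − 1 = 38.

38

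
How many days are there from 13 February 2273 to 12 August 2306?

12232

From February 13, 2273 to February 13, 2306: 33 years, of which 7 contain a Feb 29 — 26×365 + 7×366 = 12052 days.
(2300 is not a leap year (divisible by 100 but not 400).)
February 2306: 28 − 13 = 15 days remain (2306 is not a leap year, so February has 28 days).
Then March (31), April (30), May (31), June (30), July (31): 31 + 30 + 31 + 30 + 31 = 153 days.
August 1–12, 2306: 12 days.
Residual: 180 days.
Total: 12232 days.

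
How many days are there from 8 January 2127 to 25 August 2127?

January 2127: 31 − 8 = 23 days remain.
Then February 2127 (28), March (31), April (30), May (31), June (30), July (31): 28 + 31 + 30 + 31 + 30 + 31 = 181 days.
August 1–25, 2127: 25 days.
Total: 23 + 181 + 25 = 229 days.

229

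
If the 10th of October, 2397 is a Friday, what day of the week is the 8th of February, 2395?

Count forward from the earlier date (February 8, 2395) to the later (October 10, 2397):
Day-of-year of February 8, 2395: 39.
Day-of-year of October 10, 2397: 283.
2395 has 365 days, so 365 − 39 = 326 days remain in 2395.
Full years: 2396: 366. Sum = 366.
Total: 326 + 366 + 283 = 975 days.
975 mod 7 = 2, so 2 days before Friday is Wednesday.

Wednesday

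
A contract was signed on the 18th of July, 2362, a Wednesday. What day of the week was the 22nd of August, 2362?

July 2362: 31 − 18 = 13 days remain.
August 1–22, 2362: 22 days.
Total: 13 + 22 = 35 days.
35 is a multiple of 7, so the 22nd of August, 2362 falls on the same weekday: Wednesday.

Wednesday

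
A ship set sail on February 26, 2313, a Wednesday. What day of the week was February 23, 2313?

Sunday

Count forward from the earlier date (February 23, 2313) to the later (February 26, 2313):
Within February 2313: 26 − 23 = 3 days.
3 mod 7 = 3, so 3 days before Wednesday is Sunday.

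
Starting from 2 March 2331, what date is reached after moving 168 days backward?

15 September 2330

Count 168 days before March 2, 2331:
September 2330: 30 − 15 = 15 days remain.
Then October (31), November (30), December (31), January (31), February 2331 (28): 31 + 30 + 31 + 31 + 28 = 151 days.
March 1–2, 2331: 2 days.
Total: 15 + 151 + 2 = 168 days.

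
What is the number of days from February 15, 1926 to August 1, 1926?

February 1926: 28 − 15 = 13 days remain (1926 is not a leap year, so February has 28 days).
Then March (31), April (30), May (31), June (30), July (31): 31 + 30 + 31 + 30 + 31 = 153 days.
August 1, 1926: 1 day.
Total: 13 + 153 + 1 = 167 days.

167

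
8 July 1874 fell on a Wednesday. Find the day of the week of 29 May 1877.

July 8, 1874 → July 8, 1875: 365 days.
July 8, 1875 → July 8, 1876: 366 days (1876 is a leap year).
July 1876: 31 − 8 = 23 days remain.
Then 9 full months totalling 273 days.
May 1–29, 1877: 29 days.
Residual: 325 days.
Total: 1056 days.
1056 mod 7 = 6, so 6 days after Wednesday is Tuesday.

Tuesday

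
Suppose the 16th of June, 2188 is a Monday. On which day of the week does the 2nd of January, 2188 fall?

Wednesday

Count forward from the earlier date (January 2, 2188) to the later (June 16, 2188):
January 2188: 31 − 2 = 29 days remain.
Then February 2188 (29), March (31), April (30), May (31): 29 + 31 + 30 + 31 = 121 days.
June 1–16, 2188: 16 days.
Total: 29 + 121 + 16 = 166 days.
166 mod 7 = 5, so 5 days before Monday is Wednesday.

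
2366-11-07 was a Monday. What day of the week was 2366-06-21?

Tuesday

Count forward from the earlier date (June 21, 2366) to the later (November 7, 2366):
June 2366: 30 − 21 = 9 days remain.
Then July (31), August (31), September (30), October (31): 31 + 31 + 30 + 31 = 123 days.
November 1–7, 2366: 7 days.
Total: 9 + 123 + 7 = 139 days.
139 mod 7 = 6, so 6 days before Monday is Tuesday.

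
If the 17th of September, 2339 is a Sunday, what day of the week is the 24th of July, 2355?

Day-of-year of September 17, 2339: 260.
Day-of-year of July 24, 2355: 205.
2339 has 365 days, so 365 − 260 = 105 days remain in 2339.
Full years 2340–2354: 11 common + 4 leap = 11×365 + 4×366 = 5479 days.
Total: 105 + 5479 + 205 = 5789 days.
5789 is a multiple of 7, so the 24th of July, 2355 falls on the same weekday: Sunday.

Sunday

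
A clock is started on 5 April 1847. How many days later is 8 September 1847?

156

April 1847: 30 − 5 = 25 days remain.
Then May (31), June (30), July (31), August (31): 31 + 30 + 31 + 31 = 123 days.
September 1–8, 1847: 8 days.
Total: 25 + 123 + 8 = 156 days.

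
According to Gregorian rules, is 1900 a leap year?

1900 is not a leap year (divisible by 100 but not 400).

No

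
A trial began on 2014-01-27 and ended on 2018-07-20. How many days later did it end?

1635

January 27, 2014 → January 27, 2015: 365 days.
January 27, 2015 → January 27, 2016: 365 days.
January 27, 2016 → January 27, 2017: 366 days (2016 is a leap year).
January 27, 2017 → January 27, 2018: 365 days.
January 2018: 31 − 27 = 4 days remain.
Then February 2018 (28), March (31), April (30), May (31), June (30): 28 + 31 + 30 + 31 + 30 = 150 days.
July 1–20, 2018: 20 days.
Residual: 174 days.
Total: 1635 days.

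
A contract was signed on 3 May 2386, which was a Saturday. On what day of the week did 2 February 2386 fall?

Count forward from the earlier date (February 2, 2386) to the later (May 3, 2386):
February 2386: 28 − 2 = 26 days remain (2386 is not a leap year, so February has 28 days).
Then March (31), April (30): 31 + 30 = 61 days.
May 1–3, 2386: 3 days.
Total: 26 + 61 + 3 = 90 days.
90 mod 7 = 6, so 6 days before Saturday is Sunday.

Sunday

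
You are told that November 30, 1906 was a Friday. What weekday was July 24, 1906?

Count forward from the earlier date (July 24, 1906) to the later (November 30, 1906):
July 1906: 31 − 24 = 7 days remain.
Then August (31), September (30), October (31): 31 + 30 + 31 = 92 days.
November 1–30, 1906: 30 days.
Total: 7 + 92 + 30 = 129 days.
129 mod 7 = 3, so 3 days before Friday is Tuesday.

Tuesday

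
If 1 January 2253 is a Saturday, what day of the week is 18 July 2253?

January 2253: 31 − 1 = 30 days remain.
Then February 2253 (28), March (31), April (30), May (31), June (30): 28 + 31 + 30 + 31 + 30 = 150 days.
July 1–18, 2253: 18 days.
Total: 30 + 150 + 18 = 198 days.
198 mod 7 = 2, so 2 days after Saturday is Monday.

Monday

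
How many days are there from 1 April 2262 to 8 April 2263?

372

Day-of-year of April 1, 2262: 91.
Day-of-year of April 8, 2263: 98.
2262 has 365 days, so 365 − 91 = 274 days remain in 2262.
Total: 274 + 98 = 372 days.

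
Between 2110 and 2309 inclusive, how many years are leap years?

Years divisible by 4: 2112, 2116, …, 2308 — 50 in all.
Of these, 2200, 2300 are divisible by 100 but not 400, so not leap.
Leap years: 50 − 2 = 48.

48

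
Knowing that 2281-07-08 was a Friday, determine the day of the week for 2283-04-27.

Friday

July 8, 2281 → July 8, 2282: 365 days.
July 2282: 31 − 8 = 23 days remain.
Then August (31), September (30), October (31), November (30), December (31), January (31), February 2283 (28), March (31): 31 + 30 + 31 + 30 + 31 + 31 + 28 + 31 = 243 days.
April 1–27, 2283: 27 days.
Residual: 293 days.
Total: 658 days.
658 is a multiple of 7, so 2283-04-27 falls on the same weekday: Friday.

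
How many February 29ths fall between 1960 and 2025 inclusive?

17

Years divisible by 4: 1960, 1964, …, 2024 — 17 in all.
2000 is divisible by 400, so still leap.
No century exceptions apply. Count: 17.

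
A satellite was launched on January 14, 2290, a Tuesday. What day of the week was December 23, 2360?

Friday

Day-of-year of January 14, 2290: 14.
Day-of-year of December 23, 2360: 358.
2290 has 365 days, so 365 − 14 = 351 days remain in 2290.
Full years 2291–2359: 53 common + 16 leap = 53×365 + 16×366 = 25201 days.
Total: 351 + 25201 + 358 = 25910 days.
25910 mod 7 = 3, so 3 days after Tuesday is Friday.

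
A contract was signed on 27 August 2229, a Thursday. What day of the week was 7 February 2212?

Friday

Count forward from the earlier date (February 7, 2212) to the later (August 27, 2229):
Day-of-year of February 7, 2212: 38.
Day-of-year of August 27, 2229: 239.
2212 has 366 days, so 366 − 38 = 328 days remain in 2212.
Full years 2213–2228: 12 common + 4 leap = 12×365 + 4×366 = 5844 days.
Total: 328 + 5844 + 239 = 6411 days.
6411 mod 7 = 6, so 6 days before Thursday is Friday.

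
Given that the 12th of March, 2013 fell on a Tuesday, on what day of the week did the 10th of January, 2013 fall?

Count forward from the earlier date (January 10, 2013) to the later (March 12, 2013):
January 2013: 31 − 10 = 21 days remain.
Then February 2013 (28): 28 days.
March 1–12, 2013: 12 days.
Total: 21 + 28 + 12 = 61 days.
61 mod 7 = 5, so 5 days before Tuesday is Thursday.

Thursday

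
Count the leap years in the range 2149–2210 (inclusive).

14

Years divisible by 4: 2152, 2156, …, 2208 — 15 in all.
Of these, 2200 is divisible by 100 but not 400, so not leap.
Leap years: 15 − 1 = 14.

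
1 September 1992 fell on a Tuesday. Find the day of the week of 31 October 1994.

September 1992: 30 − 1 = 29 days remain.
Then 24 full months totalling 730 days.
October 1–31, 1994: 31 days.
Total: 29 + 730 + 31 = 790 days.
790 mod 7 = 6, so 6 days after Tuesday is Monday.

Monday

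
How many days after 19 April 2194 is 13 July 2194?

85

April 2194: 30 − 19 = 11 days remain.
Then May (31), June (30): 31 + 30 = 61 days.
July 1–13, 2194: 13 days.
Total: 11 + 61 + 13 = 85 days.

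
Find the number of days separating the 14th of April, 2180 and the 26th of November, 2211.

Day-of-year of April 14, 2180: 105.
Day-of-year of November 26, 2211: 330.
2180 has 366 days, so 366 − 105 = 261 days remain in 2180.
Full years 2181–2210: 24 common + 6 leap = 24×365 + 6×366 = 10956 days.
Total: 261 + 10956 + 330 = 11547 days.

11547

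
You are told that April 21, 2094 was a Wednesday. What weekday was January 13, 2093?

Tuesday

Count forward from the earlier date (January 13, 2093) to the later (April 21, 2094):
January 2093: 31 − 13 = 18 days remain.
Then 14 full months totalling 424 days.
April 1–21, 2094: 21 days.
Total: 18 + 424 + 21 = 463 days.
463 mod 7 = 1, so 1 day before Wednesday is Tuesday.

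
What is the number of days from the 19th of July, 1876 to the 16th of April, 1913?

From July 19, 1876 to July 19, 1912: 36 years, of which 8 contain a Feb 29 — 28×365 + 8×366 = 13148 days.
(1900 is not a leap year (divisible by 100 but not 400).)
July 1912: 31 − 19 = 12 days remain.
Then August (31), September (30), October (31), November (30), December (31), January (31), February 1913 (28), March (31): 31 + 30 + 31 + 30 + 31 + 31 + 28 + 31 = 243 days.
April 1–16, 1913: 16 days.
Residual: 271 days.
Total: 13419 days.

13419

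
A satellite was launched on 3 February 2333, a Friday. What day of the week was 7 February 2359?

Day-of-year of February 3, 2333: 34.
Day-of-year of February 7, 2359: 38.
2333 has 365 days, so 365 − 34 = 331 days remain in 2333.
Full years 2334–2358: 19 common + 6 leap = 19×365 + 6×366 = 9131 days.
Total: 331 + 9131 + 38 = 9500 days.
9500 mod 7 = 1, so 1 day after Friday is Saturday.

Saturday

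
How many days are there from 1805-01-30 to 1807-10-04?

977

Day-of-year of January 30, 1805: 30.
Day-of-year of October 4, 1807: 277.
1805 has 365 days, so 365 − 30 = 335 days remain in 1805.
Full years: 1806: 365. Sum = 365.
Total: 335 + 365 + 277 = 977 days.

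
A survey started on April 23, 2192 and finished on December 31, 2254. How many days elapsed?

22896

Day-of-year of April 23, 2192: 114.
Day-of-year of December 31, 2254: 365.
2192 has 366 days, so 366 − 114 = 252 days remain in 2192.
Full years 2193–2253: 47 common + 14 leap = 47×365 + 14×366 = 22279 days.
Total: 252 + 22279 + 365 = 22896 days.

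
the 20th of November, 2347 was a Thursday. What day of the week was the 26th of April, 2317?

Count forward from the earlier date (April 26, 2317) to the later (November 20, 2347):
Day-of-year of April 26, 2317: 116.
Day-of-year of November 20, 2347: 324.
2317 has 365 days, so 365 − 116 = 249 days remain in 2317.
Full years 2318–2346: 22 common + 7 leap = 22×365 + 7×366 = 10592 days.
Total: 249 + 10592 + 324 = 11165 days.
11165 is a multiple of 7, so the 26th of April, 2317 falls on the same weekday: Thursday.

Thursday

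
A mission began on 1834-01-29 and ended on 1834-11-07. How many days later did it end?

282

January 1834: 31 − 29 = 2 days remain.
Then 9 full months totalling 273 days.
November 1–7, 1834: 7 days.
Total: 2 + 273 + 7 = 282 days.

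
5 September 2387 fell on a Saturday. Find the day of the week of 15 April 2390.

Sunday

September 5, 2387 → September 5, 2388: 366 days (2388 is a leap year).
September 5, 2388 → September 5, 2389: 365 days.
September 2389: 30 − 5 = 25 days remain.
Then October (31), November (30), December (31), January (31), February 2390 (28), March (31): 31 + 30 + 31 + 31 + 28 + 31 = 182 days.
April 1–15, 2390: 15 days.
Residual: 222 days.
Total: 953 days.
953 mod 7 = 1, so 1 day after Saturday is Sunday.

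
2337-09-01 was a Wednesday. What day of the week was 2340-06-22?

Saturday

September 1, 2337 → September 1, 2338: 365 days.
September 1, 2338 → September 1, 2339: 365 days.
September 2339: 30 − 1 = 29 days remain.
Then October (31), November (30), December (31), January (31), February 2340 (29), March (31), April (30), May (31): 31 + 30 + 31 + 31 + 29 + 31 + 30 + 31 = 244 days.
June 1–22, 2340: 22 days.
Residual: 295 days.
Total: 1025 days.
1025 mod 7 = 3, so 3 days after Wednesday is Saturday.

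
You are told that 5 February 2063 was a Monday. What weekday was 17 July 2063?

Tuesday

February 2063: 28 − 5 = 23 days remain (2063 is not a leap year, so February has 28 days).
Then March (31), April (30), May (31), June (30): 31 + 30 + 31 + 30 = 122 days.
July 1–17, 2063: 17 days.
Total: 23 + 122 + 17 = 162 days.
162 mod 7 = 1, so 1 day after Monday is Tuesday.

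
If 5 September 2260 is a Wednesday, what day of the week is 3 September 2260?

Count forward from the earlier date (September 3, 2260) to the later (September 5, 2260):
Within September 2260: 5 − 3 = 2 days.
2 mod 7 = 2, so 2 days before Wednesday is Monday.

Monday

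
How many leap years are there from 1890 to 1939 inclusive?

Years divisible by 4 in [1890, 1939]: 1892, 1896, 1900, 1904, 1908, 1912, 1916, 1920, 1924, 1928, 1932, 1936.
Of these, 1900 is divisible by 100 but not 400, so not leap.
Leap years: 12 − 1 = 11.

11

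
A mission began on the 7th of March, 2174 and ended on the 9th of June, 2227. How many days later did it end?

19451

From March 7, 2174 to March 7, 2227: 53 years, of which 12 contain a Feb 29 — 41×365 + 12×366 = 19357 days.
(2200 is not a leap year (divisible by 100 but not 400).)
March 2227: 31 − 7 = 24 days remain.
Then April (30), May (31): 30 + 31 = 61 days.
June 1–9, 2227: 9 days.
Residual: 94 days.
Total: 19451 days.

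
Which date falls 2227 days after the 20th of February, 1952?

the 27th of March, 1958

Count 2227 days after February 20, 1952:
February 20, 1952 → February 20, 1953: 366 days (1952 is a leap year).
February 20, 1953 → February 20, 1954: 365 days.
February 20, 1954 → February 20, 1955: 365 days.
February 20, 1955 → February 20, 1956: 365 days.
February 20, 1956 → February 20, 1957: 366 days (1956 is a leap year).
February 20, 1957 → February 20, 1958: 365 days.
February 1958: 28 − 20 = 8 days remain (1958 is not a leap year, so February has 28 days).
March 1–27, 1958: 27 days.
Residual: 35 days.
Total: 2227 days.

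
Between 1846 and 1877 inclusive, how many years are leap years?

8

Years divisible by 4 in [1846, 1877]: 1848, 1852, 1856, 1860, 1864, 1868, 1872, 1876.
No century exceptions apply. Count: 8.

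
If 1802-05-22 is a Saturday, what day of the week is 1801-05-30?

Count forward from the earlier date (May 30, 1801) to the later (May 22, 1802):
Day-of-year of May 30, 1801: 150.
Day-of-year of May 22, 1802: 142.
1801 has 365 days, so 365 − 150 = 215 days remain in 1801.
Total: 215 + 142 = 357 days.
357 is a multiple of 7, so 1801-05-30 falls on the same weekday: Saturday.

Saturday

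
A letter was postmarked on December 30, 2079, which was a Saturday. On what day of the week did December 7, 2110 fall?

Sunday

Day-of-year of December 30, 2079: 364.
Day-of-year of December 7, 2110: 341.
2079 has 365 days, so 365 − 364 = 1 days remain in 2079.
Full years 2080–2109: 23 common + 7 leap = 23×365 + 7×366 = 10957 days.
Total: 1 + 10957 + 341 = 11299 days.
11299 mod 7 = 1, so 1 day after Saturday is Sunday.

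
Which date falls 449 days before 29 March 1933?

5 January 1932

Count 449 days before March 29, 1933:
January 1932: 31 − 5 = 26 days remain.
Then 13 full months totalling 394 days.
March 1–29, 1933: 29 days.
Total: 26 + 394 + 29 = 449 days.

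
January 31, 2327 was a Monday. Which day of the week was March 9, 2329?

January 2327: 31 − 31 = 0 days remain.
Then 25 full months totalling 759 days.
March 1–9, 2329: 9 days.
Total: 0 + 759 + 9 = 768 days.
768 mod 7 = 5, so 5 days after Monday is Saturday.

Saturday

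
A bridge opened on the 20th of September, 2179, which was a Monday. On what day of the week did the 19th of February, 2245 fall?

Day-of-year of September 20, 2179: 263.
Day-of-year of February 19, 2245: 50.
2179 has 365 days, so 365 − 263 = 102 days remain in 2179.
Full years 2180–2244: 49 common + 16 leap = 49×365 + 16×366 = 23741 days.
Total: 102 + 23741 + 50 = 23893 days.
23893 mod 7 = 2, so 2 days after Monday is Wednesday.

Wednesday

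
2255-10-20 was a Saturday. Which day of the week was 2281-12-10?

Day-of-year of October 20, 2255: 293.
Day-of-year of December 10, 2281: 344.
2255 has 365 days, so 365 − 293 = 72 days remain in 2255.
Full years 2256–2280: 18 common + 7 leap = 18×365 + 7×366 = 9132 days.
Total: 72 + 9132 + 344 = 9548 days.
9548 is a multiple of 7, so 2281-12-10 falls on the same weekday: Saturday.

Saturday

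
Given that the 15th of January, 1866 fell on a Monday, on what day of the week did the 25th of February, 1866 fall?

Sunday

January 1866: 31 − 15 = 16 days remain.
February 1–25, 1866: 25 days (1866 is not a leap year).
Total: 16 + 25 = 41 days.
41 mod 7 = 6, so 6 days after Monday is Sunday.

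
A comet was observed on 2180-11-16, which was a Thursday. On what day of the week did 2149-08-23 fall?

Saturday

Count forward from the earlier date (August 23, 2149) to the later (November 16, 2180):
From August 23, 2149 to August 23, 2180: 31 years, of which 8 contain a Feb 29 — 23×365 + 8×366 = 11323 days.
August 2180: 31 − 23 = 8 days remain.
Then September (30), October (31): 30 + 31 = 61 days.
November 1–16, 2180: 16 days.
Residual: 85 days.
Total: 11408 days.
11408 mod 7 = 5, so 5 days before Thursday is Saturday.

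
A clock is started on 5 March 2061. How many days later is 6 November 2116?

From March 5, 2061 to March 5, 2116: 55 years, of which 13 contain a Feb 29 — 42×365 + 13×366 = 20088 days.
(2100 is not a leap year (divisible by 100 but not 400).)
March 2116: 31 − 5 = 26 days remain.
Then April (30), May (31), June (30), July (31), August (31), September (30), October (31): 30 + 31 + 30 + 31 + 31 + 30 + 31 = 214 days.
November 1–6, 2116: 6 days.
Residual: 246 days.
Total: 20334 days.

20334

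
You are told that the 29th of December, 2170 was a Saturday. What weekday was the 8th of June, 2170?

Friday

Count forward from the earlier date (June 8, 2170) to the later (December 29, 2170):
June 2170: 30 − 8 = 22 days remain.
Then July (31), August (31), September (30), October (31), November (30): 31 + 31 + 30 + 31 + 30 = 153 days.
December 1–29, 2170: 29 days.
Total: 22 + 153 + 29 = 204 days.
204 mod 7 = 1, so 1 day before Saturday is Friday.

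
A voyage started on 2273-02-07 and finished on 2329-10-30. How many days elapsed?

From February 7, 2273 to February 7, 2329: 56 years, of which 13 contain a Feb 29 — 43×365 + 13×366 = 20453 days.
(2300 is not a leap year (divisible by 100 but not 400).)
February 2329: 28 − 7 = 21 days remain (2329 is not a leap year, so February has 28 days).
Then March (31), April (30), May (31), June (30), July (31), August (31), September (30): 31 + 30 + 31 + 30 + 31 + 31 + 30 = 214 days.
October 1–30, 2329: 30 days.
Residual: 265 days.
Total: 20718 days.

20718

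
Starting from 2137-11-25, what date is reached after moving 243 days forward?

2138-07-26

Count 243 days after November 25, 2137:
November 2137: 30 − 25 = 5 days remain.
Then December (31), January (31), February 2138 (28), March (31), April (30), May (31), June (30): 31 + 31 + 28 + 31 + 30 + 31 + 30 = 212 days.
July 1–26, 2138: 26 days.
Total: 5 + 212 + 26 = 243 days.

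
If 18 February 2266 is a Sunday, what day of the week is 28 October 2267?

Monday

Day-of-year of February 18, 2266: 49.
Day-of-year of October 28, 2267: 301.
2266 has 365 days, so 365 − 49 = 316 days remain in 2266.
Total: 316 + 301 = 617 days.
617 mod 7 = 1, so 1 day after Sunday is Monday.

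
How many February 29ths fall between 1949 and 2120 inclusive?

42

Years divisible by 4: 1952, 1956, …, 2120 — 43 in all.
Of these, 2100 is divisible by 100 but not 400, so not leap.
2000 is divisible by 400, so still leap.
Leap years: 43 − 1 = 42.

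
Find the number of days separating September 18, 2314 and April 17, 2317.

September 18, 2314 → September 18, 2315: 365 days.
September 18, 2315 → September 18, 2316: 366 days (2316 is a leap year).
September 2316: 30 − 18 = 12 days remain.
Then October (31), November (30), December (31), January (31), February 2317 (28), March (31): 31 + 30 + 31 + 31 + 28 + 31 = 182 days.
April 1–17, 2317: 17 days.
Residual: 211 days.
Total: 942 days.

942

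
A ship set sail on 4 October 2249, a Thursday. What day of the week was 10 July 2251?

Day-of-year of October 4, 2249: 277.
Day-of-year of July 10, 2251: 191.
2249 has 365 days, so 365 − 277 = 88 days remain in 2249.
Full years: 2250: 365. Sum = 365.
Total: 88 + 365 + 191 = 644 days.
644 is a multiple of 7, so 10 July 2251 falls on the same weekday: Thursday.

Thursday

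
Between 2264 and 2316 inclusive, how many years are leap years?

13

Years divisible by 4: 2264, 2268, …, 2316 — 14 in all.
Of these, 2300 is divisible by 100 but not 400, so not leap.
Leap years: 14 − 1 = 13.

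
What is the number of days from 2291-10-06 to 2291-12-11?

66

October 2291: 31 − 6 = 25 days remain.
Then November (30): 30 days.
December 1–11, 2291: 11 days.
Total: 25 + 30 + 11 = 66 days.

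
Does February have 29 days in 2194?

No

2194 is not a leap year.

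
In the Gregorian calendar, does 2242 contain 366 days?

2242 is not a leap year.

No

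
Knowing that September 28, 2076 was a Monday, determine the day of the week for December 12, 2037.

Saturday

Count forward from the earlier date (December 12, 2037) to the later (September 28, 2076):
From December 12, 2037 to December 12, 2075: 38 years, of which 9 contain a Feb 29 — 29×365 + 9×366 = 13879 days.
December 2075: 31 − 12 = 19 days remain.
Then January (31), February 2076 (29), March (31), April (30), May (31), June (30), July (31), August (31): 31 + 29 + 31 + 30 + 31 + 30 + 31 + 31 = 244 days.
September 1–28, 2076: 28 days.
Residual: 291 days.
Total: 14170 days.
14170 mod 7 = 2, so 2 days before Monday is Saturday.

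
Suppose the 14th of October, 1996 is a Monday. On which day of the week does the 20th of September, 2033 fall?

Tuesday

Day-of-year of October 14, 1996: 288.
Day-of-year of September 20, 2033: 263.
1996 has 366 days, so 366 − 288 = 78 days remain in 1996.
Full years 1997–2032: 27 common + 9 leap = 27×365 + 9×366 = 13149 days.
Total: 78 + 13149 + 263 = 13490 days.
13490 mod 7 = 1, so 1 day after Monday is Tuesday.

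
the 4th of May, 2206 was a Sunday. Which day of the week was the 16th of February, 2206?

Sunday

Count forward from the earlier date (February 16, 2206) to the later (May 4, 2206):
February 2206: 28 − 16 = 12 days remain (2206 is not a leap year, so February has 28 days).
Then March (31), April (30): 31 + 30 = 61 days.
May 1–4, 2206: 4 days.
Total: 12 + 61 + 4 = 77 days.
77 is a multiple of 7, so the 16th of February, 2206 falls on the same weekday: Sunday.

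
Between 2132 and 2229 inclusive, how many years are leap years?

24

Years divisible by 4: 2132, 2136, …, 2228 — 25 in all.
Of these, 2200 is divisible by 100 but not 400, so not leap.
Leap years: 25 − 1 = 24.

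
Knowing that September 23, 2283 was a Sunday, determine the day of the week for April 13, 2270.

Wednesday

Count forward from the earlier date (April 13, 2270) to the later (September 23, 2283):
From April 13, 2270 to April 13, 2283: 13 years, of which 3 contain a Feb 29 — 10×365 + 3×366 = 4748 days.
April 2283: 30 − 13 = 17 days remain.
Then May (31), June (30), July (31), August (31): 31 + 30 + 31 + 31 = 123 days.
September 1–23, 2283: 23 days.
Residual: 163 days.
Total: 4911 days.
4911 mod 7 = 4, so 4 days before Sunday is Wednesday.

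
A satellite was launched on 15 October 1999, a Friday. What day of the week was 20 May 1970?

Count forward from the earlier date (May 20, 1970) to the later (October 15, 1999):
Day-of-year of May 20, 1970: 140.
Day-of-year of October 15, 1999: 288.
1970 has 365 days, so 365 − 140 = 225 days remain in 1970.
Full years 1971–1998: 21 common + 7 leap = 21×365 + 7×366 = 10227 days.
Total: 225 + 10227 + 288 = 10740 days.
10740 mod 7 = 2, so 2 days before Friday is Wednesday.

Wednesday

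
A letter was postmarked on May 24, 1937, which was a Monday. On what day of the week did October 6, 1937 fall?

Wednesday

May 1937: 31 − 24 = 7 days remain.
Then June (30), July (31), August (31), September (30): 30 + 31 + 31 + 30 = 122 days.
October 1–6, 1937: 6 days.
Total: 7 + 122 + 6 = 135 days.
135 mod 7 = 2, so 2 days after Monday is Wednesday.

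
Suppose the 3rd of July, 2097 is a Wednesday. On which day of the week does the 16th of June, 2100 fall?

July 3, 2097 → July 3, 2098: 365 days.
July 3, 2098 → July 3, 2099: 365 days.
July 2099: 31 − 3 = 28 days remain.
Then 10 full months totalling 304 days.
June 1–16, 2100: 16 days.
Residual: 348 days.
Total: 1078 days.
1078 is a multiple of 7, so the 16th of June, 2100 falls on the same weekday: Wednesday.

Wednesday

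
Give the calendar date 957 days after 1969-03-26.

1971-11-08

Count 957 days after March 26, 1969:
March 26, 1969 → March 26, 1970: 365 days.
March 26, 1970 → March 26, 1971: 365 days.
March 1971: 31 − 26 = 5 days remain.
Then April (30), May (31), June (30), July (31), August (31), September (30), October (31): 30 + 31 + 30 + 31 + 31 + 30 + 31 = 214 days.
November 1–8, 1971: 8 days.
Residual: 227 days.
Total: 957 days.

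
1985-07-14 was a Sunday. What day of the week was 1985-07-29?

Within July 1985: 29 − 14 = 15 days.
15 mod 7 = 1, so 1 day after Sunday is Monday.

Monday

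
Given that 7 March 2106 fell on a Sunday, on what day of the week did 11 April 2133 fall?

Day-of-year of March 7, 2106: 66.
Day-of-year of April 11, 2133: 101.
2106 has 365 days, so 365 − 66 = 299 days remain in 2106.
Full years 2107–2132: 19 common + 7 leap = 19×365 + 7×366 = 9497 days.
Total: 299 + 9497 + 101 = 9897 days.
9897 mod 7 = 6, so 6 days after Sunday is Saturday.

Saturday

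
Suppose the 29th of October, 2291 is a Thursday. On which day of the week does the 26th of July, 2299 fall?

Wednesday

From October 29, 2291 to October 29, 2298: 7 years, of which 2 contain a Feb 29 — 5×365 + 2×366 = 2557 days.
October 2298: 31 − 29 = 2 days remain.
Then November (30), December (31), January (31), February 2299 (28), March (31), April (30), May (31), June (30): 30 + 31 + 31 + 28 + 31 + 30 + 31 + 30 = 242 days.
July 1–26, 2299: 26 days.
Residual: 270 days.
Total: 2827 days.
2827 mod 7 = 6, so 6 days after Thursday is Wednesday.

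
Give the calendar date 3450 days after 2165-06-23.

2174-12-03

Count 3450 days after June 23, 2165:
Day-of-year of June 23, 2165: 174.
Day-of-year of December 3, 2174: 337.
2165 has 365 days, so 365 − 174 = 191 days remain in 2165.
Full years 2166–2173: 6 common + 2 leap = 6×365 + 2×366 = 2922 days.
Total: 191 + 2922 + 337 = 3450 days.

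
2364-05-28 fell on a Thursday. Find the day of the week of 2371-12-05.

Day-of-year of May 28, 2364: 149.
Day-of-year of December 5, 2371: 339.
2364 has 366 days, so 366 − 149 = 217 days remain in 2364.
Full years: 2365: 365; 2366: 365; 2367: 365; 2368: 366; 2369: 365; 2370: 365. Sum = 2191.
Total: 217 + 2191 + 339 = 2747 days.
2747 mod 7 = 3, so 3 days after Thursday is Sunday.

Sunday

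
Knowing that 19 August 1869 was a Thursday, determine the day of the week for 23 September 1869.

August 1869: 31 − 19 = 12 days remain.
September 1–23, 1869: 23 days.
Total: 12 + 23 = 35 days.
35 is a multiple of 7, so 23 September 1869 falls on the same weekday: Thursday.

Thursday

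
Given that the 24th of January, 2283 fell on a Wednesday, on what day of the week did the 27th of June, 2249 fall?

Wednesday

Count forward from the earlier date (June 27, 2249) to the later (January 24, 2283):
Day-of-year of June 27, 2249: 178.
Day-of-year of January 24, 2283: 24.
2249 has 365 days, so 365 − 178 = 187 days remain in 2249.
Full years 2250–2282: 25 common + 8 leap = 25×365 + 8×366 = 12053 days.
Total: 187 + 12053 + 24 = 12264 days.
12264 is a multiple of 7, so the 27th of June, 2249 falls on the same weekday: Wednesday.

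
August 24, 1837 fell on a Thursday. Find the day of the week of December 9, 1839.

Monday

August 24, 1837 → August 24, 1838: 365 days.
August 24, 1838 → August 24, 1839: 365 days.
August 1839: 31 − 24 = 7 days remain.
Then September (30), October (31), November (30): 30 + 31 + 30 = 91 days.
December 1–9, 1839: 9 days.
Residual: 107 days.
Total: 837 days.
837 mod 7 = 4, so 4 days after Thursday is Monday.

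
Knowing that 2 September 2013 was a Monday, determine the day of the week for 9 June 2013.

Sunday

Count forward from the earlier date (June 9, 2013) to the later (September 2, 2013):
June 2013: 30 − 9 = 21 days remain.
Then July (31), August (31): 31 + 31 = 62 days.
September 1–2, 2013: 2 days.
Total: 21 + 62 + 2 = 85 days.
85 mod 7 = 1, so 1 day before Monday is Sunday.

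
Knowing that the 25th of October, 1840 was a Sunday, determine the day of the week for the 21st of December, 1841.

Tuesday

October 25, 1840 → October 25, 1841: 365 days.
October 1841: 31 − 25 = 6 days remain.
Then November (30): 30 days.
December 1–21, 1841: 21 days.
Residual: 57 days.
Total: 422 days.
422 mod 7 = 2, so 2 days after Sunday is Tuesday.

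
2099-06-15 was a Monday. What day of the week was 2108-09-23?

Sunday

Day-of-year of June 15, 2099: 166.
Day-of-year of September 23, 2108: 267.
2099 has 365 days, so 365 − 166 = 199 days remain in 2099.
Full years 2100–2107: 7 common + 1 leap = 7×365 + 1×366 = 2921 days.
Total: 199 + 2921 + 267 = 3387 days.
3387 mod 7 = 6, so 6 days after Monday is Sunday.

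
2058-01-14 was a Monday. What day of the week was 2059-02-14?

Friday

Day-of-year of January 14, 2058: 14.
Day-of-year of February 14, 2059: 45.
2058 has 365 days, so 365 − 14 = 351 days remain in 2058.
Total: 351 + 45 = 396 days.
396 mod 7 = 4, so 4 days after Monday is Friday.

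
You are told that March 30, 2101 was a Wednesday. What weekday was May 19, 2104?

Monday

Day-of-year of March 30, 2101: 89.
Day-of-year of May 19, 2104: 140.
2101 has 365 days, so 365 − 89 = 276 days remain in 2101.
Full years: 2102: 365; 2103: 365. Sum = 730.
Total: 276 + 730 + 140 = 1146 days.
1146 mod 7 = 5, so 5 days after Wednesday is Monday.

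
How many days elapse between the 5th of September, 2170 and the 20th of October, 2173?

September 5, 2170 → September 5, 2171: 365 days.
September 5, 2171 → September 5, 2172: 366 days (2172 is a leap year).
September 5, 2172 → September 5, 2173: 365 days.
September 2173: 30 − 5 = 25 days remain.
October 1–20, 2173: 20 days.
Residual: 45 days.
Total: 1141 days.

1141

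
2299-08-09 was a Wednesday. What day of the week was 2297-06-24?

Thursday

Count forward from the earlier date (June 24, 2297) to the later (August 9, 2299):
June 24, 2297 → June 24, 2298: 365 days.
June 24, 2298 → June 24, 2299: 365 days.
June 2299: 30 − 24 = 6 days remain.
Then July (31): 31 days.
August 1–9, 2299: 9 days.
Residual: 46 days.
Total: 776 days.
776 mod 7 = 6, so 6 days before Wednesday is Thursday.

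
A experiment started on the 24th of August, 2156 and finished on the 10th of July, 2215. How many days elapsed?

Day-of-year of August 24, 2156: 237.
Day-of-year of July 10, 2215: 191.
2156 has 366 days, so 366 − 237 = 129 days remain in 2156.
Full years 2157–2214: 45 common + 13 leap = 45×365 + 13×366 = 21183 days.
Total: 129 + 21183 + 191 = 21503 days.

21503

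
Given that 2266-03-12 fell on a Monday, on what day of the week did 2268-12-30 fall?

Wednesday

Day-of-year of March 12, 2266: 71.
Day-of-year of December 30, 2268: 365.
2266 has 365 days, so 365 − 71 = 294 days remain in 2266.
Full years: 2267: 365. Sum = 365.
Total: 294 + 365 + 365 = 1024 days.
1024 mod 7 = 2, so 2 days after Monday is Wednesday.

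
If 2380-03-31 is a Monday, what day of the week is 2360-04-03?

Count forward from the earlier date (April 3, 2360) to the later (March 31, 2380):
From April 3, 2360 to April 3, 2379: 19 years, of which 4 contain a Feb 29 — 15×365 + 4×366 = 6939 days.
April 2379: 30 − 3 = 27 days remain.
Then 10 full months totalling 305 days.
March 1–31, 2380: 31 days.
Residual: 363 days.
Total: 7302 days.
7302 mod 7 = 1, so 1 day before Monday is Sunday.

Sunday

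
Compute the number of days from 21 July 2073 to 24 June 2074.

338

Day-of-year of July 21, 2073: 202.
Day-of-year of June 24, 2074: 175.
2073 has 365 days, so 365 − 202 = 163 days remain in 2073.
Total: 163 + 175 = 338 days.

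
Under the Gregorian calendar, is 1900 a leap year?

No

1900 is not a leap year (divisible by 100 but not 400).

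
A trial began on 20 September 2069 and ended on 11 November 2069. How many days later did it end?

52

September 2069: 30 − 20 = 10 days remain.
Then October (31): 31 days.
November 1–11, 2069: 11 days.
Total: 10 + 31 + 11 = 52 days.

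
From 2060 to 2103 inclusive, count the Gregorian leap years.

10

Years divisible by 4 in [2060, 2103]: 2060, 2064, 2068, 2072, 2076, 2080, 2084, 2088, 2092, 2096, 2100.
Of these, 2100 is divisible by 100 but not 400, so not leap.
Leap years: 11 − 1 = 10.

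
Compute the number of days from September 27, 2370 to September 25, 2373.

Day-of-year of September 27, 2370: 270.
Day-of-year of September 25, 2373: 268.
2370 has 365 days, so 365 − 270 = 95 days remain in 2370.
Full years: 2371: 365; 2372: 366. Sum = 731.
Total: 95 + 731 + 268 = 1094 days.

1094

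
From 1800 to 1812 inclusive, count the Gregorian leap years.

Years divisible by 4 in [1800, 1812]: 1800, 1804, 1808, 1812.
Of these, 1800 is divisible by 100 but not 400, so not leap.
Leap years: 4 − 1 = 3.

3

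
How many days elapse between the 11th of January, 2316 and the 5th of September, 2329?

From January 11, 2316 to January 11, 2329: 13 years, of which 4 contain a Feb 29 — 9×365 + 4×366 = 4749 days.
January 2329: 31 − 11 = 20 days remain.
Then February 2329 (28), March (31), April (30), May (31), June (30), July (31), August (31): 28 + 31 + 30 + 31 + 30 + 31 + 31 = 212 days.
September 1–5, 2329: 5 days.
Residual: 237 days.
Total: 4986 days.

4986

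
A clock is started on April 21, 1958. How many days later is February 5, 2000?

Day-of-year of April 21, 1958: 111.
Day-of-year of February 5, 2000: 36.
1958 has 365 days, so 365 − 111 = 254 days remain in 1958.
Full years 1959–1999: 31 common + 10 leap = 31×365 + 10×366 = 14975 days.
Total: 254 + 14975 + 36 = 15265 days.

15265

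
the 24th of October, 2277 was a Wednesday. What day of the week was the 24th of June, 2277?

Sunday

Count forward from the earlier date (June 24, 2277) to the later (October 24, 2277):
June 2277: 30 − 24 = 6 days remain.
Then July (31), August (31), September (30): 31 + 31 + 30 = 92 days.
October 1–24, 2277: 24 days.
Total: 6 + 92 + 24 = 122 days.
122 mod 7 = 3, so 3 days before Wednesday is Sunday.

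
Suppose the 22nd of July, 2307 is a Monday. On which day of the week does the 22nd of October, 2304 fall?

Count forward from the earlier date (October 22, 2304) to the later (July 22, 2307):
Day-of-year of October 22, 2304: 296.
Day-of-year of July 22, 2307: 203.
2304 has 366 days, so 366 − 296 = 70 days remain in 2304.
Full years: 2305: 365; 2306: 365. Sum = 730.
Total: 70 + 730 + 203 = 1003 days.
1003 mod 7 = 2, so 2 days before Monday is Saturday.

Saturday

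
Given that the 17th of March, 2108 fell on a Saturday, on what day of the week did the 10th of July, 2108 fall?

March 2108: 31 − 17 = 14 days remain.
Then April (30), May (31), June (30): 30 + 31 + 30 = 91 days.
July 1–10, 2108: 10 days.
Total: 14 + 91 + 10 = 115 days.
115 mod 7 = 3, so 3 days after Saturday is Tuesday.

Tuesday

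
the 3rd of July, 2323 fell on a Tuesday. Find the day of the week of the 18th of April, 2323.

Wednesday

Count forward from the earlier date (April 18, 2323) to the later (July 3, 2323):
April 2323: 30 − 18 = 12 days remain.
Then May (31), June (30): 31 + 30 = 61 days.
July 1–3, 2323: 3 days.
Total: 12 + 61 + 3 = 76 days.
76 mod 7 = 6, so 6 days before Tuesday is Wednesday.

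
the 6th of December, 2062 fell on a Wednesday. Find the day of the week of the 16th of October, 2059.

Count forward from the earlier date (October 16, 2059) to the later (December 6, 2062):
Day-of-year of October 16, 2059: 289.
Day-of-year of December 6, 2062: 340.
2059 has 365 days, so 365 − 289 = 76 days remain in 2059.
Full years: 2060: 366; 2061: 365. Sum = 731.
Total: 76 + 731 + 340 = 1147 days.
1147 mod 7 = 6, so 6 days before Wednesday is Thursday.

Thursday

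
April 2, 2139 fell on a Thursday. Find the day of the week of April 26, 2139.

Sunday

Within April 2139: 26 − 2 = 24 days.
24 mod 7 = 3, so 3 days after Thursday is Sunday.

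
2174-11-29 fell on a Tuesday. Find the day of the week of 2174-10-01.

Count forward from the earlier date (October 1, 2174) to the later (November 29, 2174):
October 2174: 31 − 1 = 30 days remain.
November 1–29, 2174: 29 days.
Total: 30 + 29 = 59 days.
59 mod 7 = 3, so 3 days before Tuesday is Saturday.

Saturday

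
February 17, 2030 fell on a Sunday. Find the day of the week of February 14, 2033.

February 17, 2030 → February 17, 2031: 365 days.
February 17, 2031 → February 17, 2032: 365 days.
February 2032: 29 − 17 = 12 days remain (2032 is a leap year, so February has 29 days).
Then 11 full months totalling 337 days.
February 1–14, 2033: 14 days (2033 is not a leap year).
Residual: 363 days.
Total: 1093 days.
1093 mod 7 = 1, so 1 day after Sunday is Monday.

Monday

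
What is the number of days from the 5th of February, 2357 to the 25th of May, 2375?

6683

From February 5, 2357 to February 5, 2375: 18 years, of which 4 contain a Feb 29 — 14×365 + 4×366 = 6574 days.
February 2375: 28 − 5 = 23 days remain (2375 is not a leap year, so February has 28 days).
Then March (31), April (30): 31 + 30 = 61 days.
May 1–25, 2375: 25 days.
Residual: 109 days.
Total: 6683 days.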